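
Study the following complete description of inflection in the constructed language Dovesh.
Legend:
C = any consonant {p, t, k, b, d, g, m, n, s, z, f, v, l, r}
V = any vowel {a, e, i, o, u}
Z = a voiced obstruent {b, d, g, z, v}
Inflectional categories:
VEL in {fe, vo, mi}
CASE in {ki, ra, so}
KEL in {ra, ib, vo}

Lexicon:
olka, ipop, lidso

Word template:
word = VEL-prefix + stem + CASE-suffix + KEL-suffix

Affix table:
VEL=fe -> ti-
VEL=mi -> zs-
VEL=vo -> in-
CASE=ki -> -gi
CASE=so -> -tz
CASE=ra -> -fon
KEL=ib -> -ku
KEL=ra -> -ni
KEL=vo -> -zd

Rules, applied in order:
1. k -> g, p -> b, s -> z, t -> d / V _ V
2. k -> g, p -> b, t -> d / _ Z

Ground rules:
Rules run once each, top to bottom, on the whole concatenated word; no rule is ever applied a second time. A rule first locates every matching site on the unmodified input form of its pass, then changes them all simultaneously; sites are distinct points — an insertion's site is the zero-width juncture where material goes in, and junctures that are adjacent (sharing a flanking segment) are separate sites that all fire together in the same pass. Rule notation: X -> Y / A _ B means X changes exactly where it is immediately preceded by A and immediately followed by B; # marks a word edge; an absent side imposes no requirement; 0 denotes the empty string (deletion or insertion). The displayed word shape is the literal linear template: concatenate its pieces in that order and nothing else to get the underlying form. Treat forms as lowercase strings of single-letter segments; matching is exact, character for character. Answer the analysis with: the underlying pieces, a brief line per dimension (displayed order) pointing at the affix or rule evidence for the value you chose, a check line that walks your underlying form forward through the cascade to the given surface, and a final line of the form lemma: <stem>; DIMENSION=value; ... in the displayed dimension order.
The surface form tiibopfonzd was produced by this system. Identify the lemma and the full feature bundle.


underlying: ti-ipop-fon-zd
VEL=fe - signalled by the affix ti-
CASE=ra - signalled by the affix -fon
KEL=vo - signalled by the affix -zd
check: tiipopfonzd -> tiibopfonzd -> tiibopfonzd
lemma: ipop; VEL=fe; CASE=ra; KEL=vo


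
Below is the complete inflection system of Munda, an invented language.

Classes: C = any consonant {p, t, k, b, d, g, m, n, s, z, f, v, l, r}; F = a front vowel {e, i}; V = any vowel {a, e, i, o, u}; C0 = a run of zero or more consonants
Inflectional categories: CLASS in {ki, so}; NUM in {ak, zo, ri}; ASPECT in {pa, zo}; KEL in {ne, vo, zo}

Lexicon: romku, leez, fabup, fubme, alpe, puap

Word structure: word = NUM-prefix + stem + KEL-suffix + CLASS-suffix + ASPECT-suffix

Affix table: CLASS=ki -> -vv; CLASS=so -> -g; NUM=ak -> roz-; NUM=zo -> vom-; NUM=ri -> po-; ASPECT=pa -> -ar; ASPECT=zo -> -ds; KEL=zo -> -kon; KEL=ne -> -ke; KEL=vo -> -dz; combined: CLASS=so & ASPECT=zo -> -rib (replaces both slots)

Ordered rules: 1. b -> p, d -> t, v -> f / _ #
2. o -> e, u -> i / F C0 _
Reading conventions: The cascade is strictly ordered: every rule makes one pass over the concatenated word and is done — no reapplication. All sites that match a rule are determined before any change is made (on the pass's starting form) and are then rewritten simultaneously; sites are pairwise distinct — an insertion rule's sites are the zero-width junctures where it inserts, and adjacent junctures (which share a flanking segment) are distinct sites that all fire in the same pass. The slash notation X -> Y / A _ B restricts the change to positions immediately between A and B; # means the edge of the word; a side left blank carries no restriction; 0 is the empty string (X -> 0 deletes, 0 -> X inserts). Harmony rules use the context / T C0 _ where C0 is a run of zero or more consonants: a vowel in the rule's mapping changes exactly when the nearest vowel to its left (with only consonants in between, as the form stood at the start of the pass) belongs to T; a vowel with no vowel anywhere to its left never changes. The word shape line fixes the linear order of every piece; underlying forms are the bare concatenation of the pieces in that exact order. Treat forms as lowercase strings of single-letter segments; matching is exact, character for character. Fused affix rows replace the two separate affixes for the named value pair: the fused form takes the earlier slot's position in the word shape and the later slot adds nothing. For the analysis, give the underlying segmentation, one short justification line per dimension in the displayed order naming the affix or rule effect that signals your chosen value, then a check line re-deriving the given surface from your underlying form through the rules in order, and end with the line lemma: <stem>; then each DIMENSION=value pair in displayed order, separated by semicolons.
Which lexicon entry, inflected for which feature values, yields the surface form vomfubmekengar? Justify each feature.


underlying: vom-fubme-kon-g-ar
CLASS=so - signalled by the affix -g
NUM=zo - signalled by the affix vom-
ASPECT=pa - signalled by the affix -ar
KEL=zo - signalled by the affix -kon
check: vomfubmekongar -> vomfubmekongar -> vomfubmekengar
lemma: fubme; CLASS=so; NUM=zo; ASPECT=pa; KEL=zo


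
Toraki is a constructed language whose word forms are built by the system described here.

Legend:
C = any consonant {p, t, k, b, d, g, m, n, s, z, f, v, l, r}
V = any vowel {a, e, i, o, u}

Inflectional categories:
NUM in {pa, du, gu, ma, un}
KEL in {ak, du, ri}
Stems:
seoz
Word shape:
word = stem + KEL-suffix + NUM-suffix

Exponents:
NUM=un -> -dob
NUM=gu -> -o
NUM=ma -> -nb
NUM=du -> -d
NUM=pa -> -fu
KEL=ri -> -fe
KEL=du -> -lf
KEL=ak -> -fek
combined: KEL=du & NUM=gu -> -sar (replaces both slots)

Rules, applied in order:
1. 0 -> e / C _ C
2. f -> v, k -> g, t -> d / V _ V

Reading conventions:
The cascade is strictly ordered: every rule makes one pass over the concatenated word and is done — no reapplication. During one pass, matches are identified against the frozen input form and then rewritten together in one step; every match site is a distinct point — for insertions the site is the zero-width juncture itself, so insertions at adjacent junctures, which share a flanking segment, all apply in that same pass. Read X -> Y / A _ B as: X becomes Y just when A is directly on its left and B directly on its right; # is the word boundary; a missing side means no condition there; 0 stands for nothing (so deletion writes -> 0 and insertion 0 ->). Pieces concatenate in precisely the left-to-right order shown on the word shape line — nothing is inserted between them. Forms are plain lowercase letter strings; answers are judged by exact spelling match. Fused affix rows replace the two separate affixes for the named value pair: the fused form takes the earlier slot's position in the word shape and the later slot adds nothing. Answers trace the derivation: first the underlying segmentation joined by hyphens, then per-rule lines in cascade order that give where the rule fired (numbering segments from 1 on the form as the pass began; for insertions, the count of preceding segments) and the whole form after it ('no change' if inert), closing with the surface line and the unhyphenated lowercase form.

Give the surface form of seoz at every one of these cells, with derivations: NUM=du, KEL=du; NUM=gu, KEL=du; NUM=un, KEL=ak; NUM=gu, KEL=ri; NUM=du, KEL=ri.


cell NUM=du, KEL=du:
underlying: seoz-lf-d
1. 0 -> e / C _ C: inserts after position(s) 4, 5, 6: seozelefed
2. f -> v, k -> g, t -> d / V _ V: fires at position(s) 8: seozeleved
surface: seozeleved

cell NUM=gu, KEL=du:
underlying: seoz-sar
1. 0 -> e / C _ C: inserts after position(s) 4: seozesar
2. f -> v, k -> g, t -> d / V _ V: no change
surface: seozesar

cell NUM=un, KEL=ak:
underlying: seoz-fek-dob
1. 0 -> e / C _ C: inserts after position(s) 4, 7: seozefekedob
2. f -> v, k -> g, t -> d / V _ V: fires at position(s) 6, 8: seozevegedob
surface: seozevegedob

cell NUM=gu, KEL=ri:
underlying: seoz-fe-o
1. 0 -> e / C _ C: inserts after position(s) 4: seozefeo
2. f -> v, k -> g, t -> d / V _ V: fires at position(s) 6: seozeveo
surface: seozeveo

cell NUM=du, KEL=ri:
underlying: seoz-fe-d
1. 0 -> e / C _ C: inserts after position(s) 4: seozefed
2. f -> v, k -> g, t -> d / V _ V: fires at position(s) 6: seozeved
surface: seozeved


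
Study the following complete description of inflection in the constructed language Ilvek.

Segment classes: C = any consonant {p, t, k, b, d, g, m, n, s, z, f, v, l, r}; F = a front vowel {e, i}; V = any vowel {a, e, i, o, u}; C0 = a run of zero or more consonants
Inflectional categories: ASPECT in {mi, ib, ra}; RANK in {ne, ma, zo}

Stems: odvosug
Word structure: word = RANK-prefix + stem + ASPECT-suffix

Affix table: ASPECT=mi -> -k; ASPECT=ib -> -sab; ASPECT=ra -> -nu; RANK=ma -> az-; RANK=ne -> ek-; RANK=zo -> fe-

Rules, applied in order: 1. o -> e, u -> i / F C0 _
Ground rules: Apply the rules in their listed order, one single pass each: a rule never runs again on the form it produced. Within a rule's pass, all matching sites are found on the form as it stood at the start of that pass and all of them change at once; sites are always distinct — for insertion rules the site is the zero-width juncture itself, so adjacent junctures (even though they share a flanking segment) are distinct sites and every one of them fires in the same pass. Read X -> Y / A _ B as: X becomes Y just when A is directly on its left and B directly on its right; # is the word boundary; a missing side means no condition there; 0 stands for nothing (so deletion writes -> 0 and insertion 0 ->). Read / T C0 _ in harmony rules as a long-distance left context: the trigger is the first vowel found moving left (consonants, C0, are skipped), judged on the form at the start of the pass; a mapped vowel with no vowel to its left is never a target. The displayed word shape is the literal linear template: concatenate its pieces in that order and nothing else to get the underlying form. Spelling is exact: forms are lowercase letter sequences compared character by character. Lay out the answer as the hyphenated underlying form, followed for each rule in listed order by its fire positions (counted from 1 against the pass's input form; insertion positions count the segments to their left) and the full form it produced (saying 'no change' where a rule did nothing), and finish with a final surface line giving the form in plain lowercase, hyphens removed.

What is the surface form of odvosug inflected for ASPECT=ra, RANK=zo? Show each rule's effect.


underlying: fe-odvosug-nu
1. o -> e, u -> i / F C0 _: fires at position(s) 3: feedvosugnu
surface: feedvosugnu


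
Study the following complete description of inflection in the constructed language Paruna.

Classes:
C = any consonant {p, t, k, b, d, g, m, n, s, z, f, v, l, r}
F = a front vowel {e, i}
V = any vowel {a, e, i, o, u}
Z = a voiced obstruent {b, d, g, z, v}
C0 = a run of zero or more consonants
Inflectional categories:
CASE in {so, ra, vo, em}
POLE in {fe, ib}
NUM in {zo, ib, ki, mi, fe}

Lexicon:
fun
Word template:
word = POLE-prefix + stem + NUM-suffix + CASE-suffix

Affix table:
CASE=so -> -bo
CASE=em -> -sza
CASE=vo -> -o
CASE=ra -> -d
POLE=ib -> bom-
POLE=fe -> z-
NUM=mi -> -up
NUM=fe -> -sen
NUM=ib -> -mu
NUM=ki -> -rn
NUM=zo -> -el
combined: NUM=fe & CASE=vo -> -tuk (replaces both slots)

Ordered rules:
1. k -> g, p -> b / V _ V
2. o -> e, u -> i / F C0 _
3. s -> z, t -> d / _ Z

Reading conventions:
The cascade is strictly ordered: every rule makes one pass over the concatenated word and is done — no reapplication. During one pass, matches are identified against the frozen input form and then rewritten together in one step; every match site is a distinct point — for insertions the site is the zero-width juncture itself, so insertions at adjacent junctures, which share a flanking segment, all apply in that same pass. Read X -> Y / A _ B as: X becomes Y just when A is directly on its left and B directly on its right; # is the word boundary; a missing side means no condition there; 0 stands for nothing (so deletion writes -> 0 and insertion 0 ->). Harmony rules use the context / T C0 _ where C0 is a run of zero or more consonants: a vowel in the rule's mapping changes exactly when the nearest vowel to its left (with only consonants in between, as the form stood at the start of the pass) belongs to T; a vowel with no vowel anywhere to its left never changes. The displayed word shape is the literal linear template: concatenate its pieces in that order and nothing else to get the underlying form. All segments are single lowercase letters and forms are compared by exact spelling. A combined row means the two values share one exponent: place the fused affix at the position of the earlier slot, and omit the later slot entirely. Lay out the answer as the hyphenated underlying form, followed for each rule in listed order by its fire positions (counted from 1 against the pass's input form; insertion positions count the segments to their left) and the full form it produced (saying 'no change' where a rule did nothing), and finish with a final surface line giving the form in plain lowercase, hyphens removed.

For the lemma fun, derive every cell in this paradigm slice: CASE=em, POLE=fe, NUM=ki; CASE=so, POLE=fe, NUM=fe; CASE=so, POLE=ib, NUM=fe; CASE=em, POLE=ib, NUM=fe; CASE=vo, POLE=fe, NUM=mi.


cell CASE=em, POLE=fe, NUM=ki:
underlying: z-fun-rn-sza
1. k -> g, p -> b / V _ V: no change
2. o -> e, u -> i / F C0 _: no change
3. s -> z, t -> d / _ Z: fires at position(s) 7: zfunrnzza
surface: zfunrnzza

cell CASE=so, POLE=fe, NUM=fe:
underlying: z-fun-sen-bo
1. k -> g, p -> b / V _ V: no change
2. o -> e, u -> i / F C0 _: fires at position(s) 9: zfunsenbe
3. s -> z, t -> d / _ Z: no change
surface: zfunsenbe

cell CASE=so, POLE=ib, NUM=fe:
underlying: bom-fun-sen-bo
1. k -> g, p -> b / V _ V: no change
2. o -> e, u -> i / F C0 _: fires at position(s) 11: bomfunsenbe
3. s -> z, t -> d / _ Z: no change
surface: bomfunsenbe

cell CASE=em, POLE=ib, NUM=fe:
underlying: bom-fun-sen-sza
1. k -> g, p -> b / V _ V: no change
2. o -> e, u -> i / F C0 _: no change
3. s -> z, t -> d / _ Z: fires at position(s) 10: bomfunsenzza
surface: bomfunsenzza

cell CASE=vo, POLE=fe, NUM=mi:
underlying: z-fun-up-o
1. k -> g, p -> b / V _ V: fires at position(s) 6: zfunubo
2. o -> e, u -> i / F C0 _: no change
3. s -> z, t -> d / _ Z: no change
surface: zfunubo


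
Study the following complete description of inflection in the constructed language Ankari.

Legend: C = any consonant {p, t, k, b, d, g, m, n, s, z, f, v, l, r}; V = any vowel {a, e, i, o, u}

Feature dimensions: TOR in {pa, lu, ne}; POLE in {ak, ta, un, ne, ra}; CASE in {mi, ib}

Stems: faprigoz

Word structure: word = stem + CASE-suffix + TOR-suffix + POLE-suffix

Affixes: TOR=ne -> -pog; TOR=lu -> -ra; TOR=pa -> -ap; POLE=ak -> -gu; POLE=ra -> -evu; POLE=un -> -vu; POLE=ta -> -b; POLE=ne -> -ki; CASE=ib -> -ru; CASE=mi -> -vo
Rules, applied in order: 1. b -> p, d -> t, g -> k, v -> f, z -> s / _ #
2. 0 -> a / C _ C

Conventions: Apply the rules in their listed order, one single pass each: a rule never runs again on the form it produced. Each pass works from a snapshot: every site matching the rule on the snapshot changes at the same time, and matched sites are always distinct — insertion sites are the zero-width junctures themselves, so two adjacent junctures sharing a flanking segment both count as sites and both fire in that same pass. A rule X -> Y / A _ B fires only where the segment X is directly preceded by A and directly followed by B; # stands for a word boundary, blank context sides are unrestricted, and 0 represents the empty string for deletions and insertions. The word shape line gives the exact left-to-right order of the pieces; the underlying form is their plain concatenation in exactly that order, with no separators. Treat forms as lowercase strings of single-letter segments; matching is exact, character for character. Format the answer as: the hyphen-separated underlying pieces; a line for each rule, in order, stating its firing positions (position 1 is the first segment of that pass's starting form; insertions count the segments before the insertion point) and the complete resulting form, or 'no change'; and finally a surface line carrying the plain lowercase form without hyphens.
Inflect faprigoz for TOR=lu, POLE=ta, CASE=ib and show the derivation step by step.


underlying: faprigoz-ru-ra-b
1. b -> p, d -> t, g -> k, v -> f, z -> s / _ #: fires at position(s) 13: faprigozrurap
2. 0 -> a / C _ C: inserts after position(s) 3, 8: faparigozarurap
surface: faparigozarurap


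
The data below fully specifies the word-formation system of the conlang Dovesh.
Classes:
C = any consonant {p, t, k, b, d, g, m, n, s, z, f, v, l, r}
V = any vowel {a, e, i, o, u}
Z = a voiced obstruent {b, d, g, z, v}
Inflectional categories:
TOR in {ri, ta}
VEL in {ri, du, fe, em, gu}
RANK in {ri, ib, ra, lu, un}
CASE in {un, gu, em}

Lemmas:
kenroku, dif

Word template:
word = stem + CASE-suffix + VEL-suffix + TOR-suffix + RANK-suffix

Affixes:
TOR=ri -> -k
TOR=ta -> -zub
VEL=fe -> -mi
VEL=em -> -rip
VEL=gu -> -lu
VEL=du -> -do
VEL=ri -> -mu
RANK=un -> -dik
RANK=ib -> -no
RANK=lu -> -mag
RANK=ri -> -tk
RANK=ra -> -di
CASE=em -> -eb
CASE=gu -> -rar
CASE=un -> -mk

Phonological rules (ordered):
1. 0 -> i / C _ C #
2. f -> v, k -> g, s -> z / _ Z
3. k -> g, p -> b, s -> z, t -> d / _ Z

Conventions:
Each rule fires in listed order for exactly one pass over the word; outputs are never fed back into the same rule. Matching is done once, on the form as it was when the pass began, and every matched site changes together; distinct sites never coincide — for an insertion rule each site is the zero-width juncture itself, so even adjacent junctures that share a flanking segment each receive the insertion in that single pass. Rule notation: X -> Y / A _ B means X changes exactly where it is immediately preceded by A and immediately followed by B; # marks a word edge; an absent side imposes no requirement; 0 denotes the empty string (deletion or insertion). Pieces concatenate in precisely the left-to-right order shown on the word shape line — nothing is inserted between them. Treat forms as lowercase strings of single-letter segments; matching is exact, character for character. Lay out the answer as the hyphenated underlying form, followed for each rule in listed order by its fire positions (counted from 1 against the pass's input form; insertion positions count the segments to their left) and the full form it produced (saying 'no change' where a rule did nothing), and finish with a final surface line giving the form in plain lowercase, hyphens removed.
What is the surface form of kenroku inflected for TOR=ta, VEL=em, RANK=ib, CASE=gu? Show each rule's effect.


underlying: kenroku-rar-rip-zub-no
1. 0 -> i / C _ C #: no change
2. f -> v, k -> g, s -> z / _ Z: no change
3. k -> g, p -> b, s -> z, t -> d / _ Z: fires at position(s) 13: kenrokurarribzubno
surface: kenrokurarribzubno


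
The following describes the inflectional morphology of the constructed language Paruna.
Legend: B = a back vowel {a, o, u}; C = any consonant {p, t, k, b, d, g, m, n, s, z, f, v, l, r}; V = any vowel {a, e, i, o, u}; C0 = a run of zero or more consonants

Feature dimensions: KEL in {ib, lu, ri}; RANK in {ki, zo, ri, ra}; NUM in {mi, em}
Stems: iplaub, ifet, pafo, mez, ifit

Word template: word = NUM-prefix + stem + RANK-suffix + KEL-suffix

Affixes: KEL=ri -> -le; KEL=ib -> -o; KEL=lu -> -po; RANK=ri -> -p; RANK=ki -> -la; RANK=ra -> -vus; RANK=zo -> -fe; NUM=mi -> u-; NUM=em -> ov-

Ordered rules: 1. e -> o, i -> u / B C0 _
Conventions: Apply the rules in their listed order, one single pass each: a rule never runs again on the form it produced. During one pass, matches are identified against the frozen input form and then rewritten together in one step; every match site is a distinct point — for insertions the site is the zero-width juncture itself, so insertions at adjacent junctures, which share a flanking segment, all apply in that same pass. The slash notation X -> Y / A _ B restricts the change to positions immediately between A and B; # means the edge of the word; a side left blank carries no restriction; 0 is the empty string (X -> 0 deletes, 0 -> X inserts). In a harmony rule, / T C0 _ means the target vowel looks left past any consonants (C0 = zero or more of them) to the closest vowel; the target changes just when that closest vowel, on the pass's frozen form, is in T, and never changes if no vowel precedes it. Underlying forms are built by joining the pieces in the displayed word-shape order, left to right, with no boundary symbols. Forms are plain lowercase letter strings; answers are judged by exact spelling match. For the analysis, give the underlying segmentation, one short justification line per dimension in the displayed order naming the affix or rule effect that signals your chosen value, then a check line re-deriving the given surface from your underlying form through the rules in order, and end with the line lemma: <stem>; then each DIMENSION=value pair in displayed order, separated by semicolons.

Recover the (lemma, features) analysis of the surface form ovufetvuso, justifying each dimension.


underlying: ov-ifet-vus-o
KEL=ib - signalled by the affix -o
RANK=ra - signalled by the affix -vus
NUM=em - signalled by the affix ov-
check: ovifetvuso -> ovufetvuso
lemma: ifet; KEL=ib; RANK=ra; NUM=em


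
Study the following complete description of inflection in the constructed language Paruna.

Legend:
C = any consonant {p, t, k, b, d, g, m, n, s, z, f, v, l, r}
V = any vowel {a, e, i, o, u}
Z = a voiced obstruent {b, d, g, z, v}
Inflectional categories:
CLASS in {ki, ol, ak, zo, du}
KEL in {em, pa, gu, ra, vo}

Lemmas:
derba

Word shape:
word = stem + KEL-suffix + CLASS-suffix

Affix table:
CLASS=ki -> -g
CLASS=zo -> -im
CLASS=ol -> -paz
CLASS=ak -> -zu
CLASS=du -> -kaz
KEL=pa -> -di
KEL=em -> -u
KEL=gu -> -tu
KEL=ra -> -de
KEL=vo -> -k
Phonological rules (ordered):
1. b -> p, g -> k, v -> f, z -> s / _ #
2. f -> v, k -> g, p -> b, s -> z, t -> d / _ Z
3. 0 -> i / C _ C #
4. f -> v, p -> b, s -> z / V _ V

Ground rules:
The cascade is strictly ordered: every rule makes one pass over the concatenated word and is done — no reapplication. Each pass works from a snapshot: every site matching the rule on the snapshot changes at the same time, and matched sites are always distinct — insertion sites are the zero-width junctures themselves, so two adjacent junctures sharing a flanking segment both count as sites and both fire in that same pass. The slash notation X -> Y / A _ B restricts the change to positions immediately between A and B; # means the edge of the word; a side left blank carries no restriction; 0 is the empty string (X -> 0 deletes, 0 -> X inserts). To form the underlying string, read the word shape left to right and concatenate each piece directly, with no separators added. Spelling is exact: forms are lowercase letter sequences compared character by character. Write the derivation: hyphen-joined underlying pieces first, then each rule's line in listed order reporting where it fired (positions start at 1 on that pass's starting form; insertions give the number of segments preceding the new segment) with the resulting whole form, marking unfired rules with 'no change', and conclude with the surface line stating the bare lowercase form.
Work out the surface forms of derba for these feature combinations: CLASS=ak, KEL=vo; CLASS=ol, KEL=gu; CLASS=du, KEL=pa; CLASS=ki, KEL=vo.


cell CLASS=ak, KEL=vo:
underlying: derba-k-zu
1. b -> p, g -> k, v -> f, z -> s / _ #: no change
2. f -> v, k -> g, p -> b, s -> z, t -> d / _ Z: fires at position(s) 6: derbagzu
3. 0 -> i / C _ C #: no change
4. f -> v, p -> b, s -> z / V _ V: no change
surface: derbagzu

cell CLASS=ol, KEL=gu:
underlying: derba-tu-paz
1. b -> p, g -> k, v -> f, z -> s / _ #: fires at position(s) 10: derbatupas
2. f -> v, k -> g, p -> b, s -> z, t -> d / _ Z: no change
3. 0 -> i / C _ C #: no change
4. f -> v, p -> b, s -> z / V _ V: fires at position(s) 8: derbatubas
surface: derbatubas

cell CLASS=du, KEL=pa:
underlying: derba-di-kaz
1. b -> p, g -> k, v -> f, z -> s / _ #: fires at position(s) 10: derbadikas
2. f -> v, k -> g, p -> b, s -> z, t -> d / _ Z: no change
3. 0 -> i / C _ C #: no change
4. f -> v, p -> b, s -> z / V _ V: no change
surface: derbadikas

cell CLASS=ki, KEL=vo:
underlying: derba-k-g
1. b -> p, g -> k, v -> f, z -> s / _ #: fires at position(s) 7: derbakk
2. f -> v, k -> g, p -> b, s -> z, t -> d / _ Z: no change
3. 0 -> i / C _ C #: inserts after position(s) 6: derbakik
4. f -> v, p -> b, s -> z / V _ V: no change
surface: derbakik


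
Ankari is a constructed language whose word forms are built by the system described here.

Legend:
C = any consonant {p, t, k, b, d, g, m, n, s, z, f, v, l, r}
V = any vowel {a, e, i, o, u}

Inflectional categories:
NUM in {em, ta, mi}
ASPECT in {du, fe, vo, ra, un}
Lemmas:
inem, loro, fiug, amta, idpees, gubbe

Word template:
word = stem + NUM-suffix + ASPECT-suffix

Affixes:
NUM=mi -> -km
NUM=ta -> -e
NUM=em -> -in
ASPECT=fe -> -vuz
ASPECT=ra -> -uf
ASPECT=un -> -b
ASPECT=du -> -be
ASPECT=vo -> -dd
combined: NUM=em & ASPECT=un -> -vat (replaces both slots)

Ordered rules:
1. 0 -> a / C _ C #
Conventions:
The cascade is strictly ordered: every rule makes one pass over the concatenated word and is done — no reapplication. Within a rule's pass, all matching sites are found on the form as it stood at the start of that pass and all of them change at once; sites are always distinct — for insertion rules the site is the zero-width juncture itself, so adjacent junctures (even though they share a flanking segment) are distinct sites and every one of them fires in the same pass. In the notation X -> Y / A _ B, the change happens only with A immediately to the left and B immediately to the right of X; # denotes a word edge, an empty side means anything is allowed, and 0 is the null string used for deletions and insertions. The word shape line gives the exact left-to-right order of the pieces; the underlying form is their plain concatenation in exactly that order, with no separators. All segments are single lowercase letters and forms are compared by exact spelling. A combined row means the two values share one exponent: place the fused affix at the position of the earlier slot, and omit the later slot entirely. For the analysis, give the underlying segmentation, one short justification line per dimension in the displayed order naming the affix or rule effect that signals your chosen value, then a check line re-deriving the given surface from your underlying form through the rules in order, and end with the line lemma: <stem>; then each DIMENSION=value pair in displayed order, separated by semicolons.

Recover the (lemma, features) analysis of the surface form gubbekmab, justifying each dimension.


underlying: gubbe-km-b
NUM=mi - signalled by the affix -km
ASPECT=un - signalled by the affix -b
check: gubbekmb -> gubbekmab
lemma: gubbe; NUM=mi; ASPECT=un


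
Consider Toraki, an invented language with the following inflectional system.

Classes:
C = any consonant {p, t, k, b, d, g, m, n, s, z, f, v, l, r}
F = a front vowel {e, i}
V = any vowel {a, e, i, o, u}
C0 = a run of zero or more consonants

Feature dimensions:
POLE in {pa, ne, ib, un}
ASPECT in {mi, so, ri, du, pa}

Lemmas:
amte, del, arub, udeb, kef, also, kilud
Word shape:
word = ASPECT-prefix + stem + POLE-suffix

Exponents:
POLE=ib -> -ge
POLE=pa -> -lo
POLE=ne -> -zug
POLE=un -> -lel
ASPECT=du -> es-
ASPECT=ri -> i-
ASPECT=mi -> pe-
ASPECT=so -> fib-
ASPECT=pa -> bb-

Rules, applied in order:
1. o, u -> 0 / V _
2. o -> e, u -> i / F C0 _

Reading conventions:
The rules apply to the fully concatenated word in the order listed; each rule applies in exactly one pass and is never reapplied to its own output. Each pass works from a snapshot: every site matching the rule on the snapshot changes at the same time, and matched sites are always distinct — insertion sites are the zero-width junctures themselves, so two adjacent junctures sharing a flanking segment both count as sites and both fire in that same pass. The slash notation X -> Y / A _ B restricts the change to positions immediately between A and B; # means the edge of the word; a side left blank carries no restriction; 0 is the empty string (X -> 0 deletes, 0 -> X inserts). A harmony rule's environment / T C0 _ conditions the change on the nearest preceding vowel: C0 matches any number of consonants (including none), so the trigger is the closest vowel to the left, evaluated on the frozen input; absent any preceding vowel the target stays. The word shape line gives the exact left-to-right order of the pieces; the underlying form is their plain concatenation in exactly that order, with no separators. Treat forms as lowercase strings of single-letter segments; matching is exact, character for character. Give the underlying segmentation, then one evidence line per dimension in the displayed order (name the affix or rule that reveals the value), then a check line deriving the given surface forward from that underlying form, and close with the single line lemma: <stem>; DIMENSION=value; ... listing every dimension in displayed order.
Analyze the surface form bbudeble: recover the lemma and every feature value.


underlying: bb-udeb-lo
POLE=pa - signalled by the affix -lo
ASPECT=pa - signalled by the affix bb-
check: bbudeblo -> bbudeblo -> bbudeble
lemma: udeb; POLE=pa; ASPECT=pa


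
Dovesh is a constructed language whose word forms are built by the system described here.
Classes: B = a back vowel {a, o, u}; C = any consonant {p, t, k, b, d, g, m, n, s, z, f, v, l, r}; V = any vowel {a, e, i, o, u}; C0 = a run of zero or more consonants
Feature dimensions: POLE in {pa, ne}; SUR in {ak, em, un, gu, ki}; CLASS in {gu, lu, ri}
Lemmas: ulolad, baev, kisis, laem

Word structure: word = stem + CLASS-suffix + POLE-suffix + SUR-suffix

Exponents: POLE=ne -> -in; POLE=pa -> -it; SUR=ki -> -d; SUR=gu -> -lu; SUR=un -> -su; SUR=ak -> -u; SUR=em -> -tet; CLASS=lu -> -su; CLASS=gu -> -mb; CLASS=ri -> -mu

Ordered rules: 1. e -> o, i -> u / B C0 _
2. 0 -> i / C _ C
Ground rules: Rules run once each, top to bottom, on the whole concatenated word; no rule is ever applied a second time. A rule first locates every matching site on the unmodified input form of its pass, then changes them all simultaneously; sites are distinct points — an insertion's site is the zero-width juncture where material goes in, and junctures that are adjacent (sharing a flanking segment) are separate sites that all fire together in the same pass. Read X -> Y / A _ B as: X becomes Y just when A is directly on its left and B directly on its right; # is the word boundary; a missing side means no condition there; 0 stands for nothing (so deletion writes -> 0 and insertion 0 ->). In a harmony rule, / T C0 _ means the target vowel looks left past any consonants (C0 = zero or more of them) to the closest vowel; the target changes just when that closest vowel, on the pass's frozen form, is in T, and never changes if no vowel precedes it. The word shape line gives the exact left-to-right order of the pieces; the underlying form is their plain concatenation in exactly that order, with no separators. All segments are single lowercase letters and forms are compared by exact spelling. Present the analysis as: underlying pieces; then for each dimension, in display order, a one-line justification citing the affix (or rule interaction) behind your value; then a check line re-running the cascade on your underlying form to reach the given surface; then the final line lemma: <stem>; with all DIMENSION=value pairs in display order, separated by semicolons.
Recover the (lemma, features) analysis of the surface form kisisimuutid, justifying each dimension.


underlying: kisis-mu-it-d
POLE=pa - signalled by the affix -it
SUR=ki - signalled by the affix -d
CLASS=ri - signalled by the affix -mu
check: kisismuitd -> kisismuutd -> kisisimuutid
lemma: kisis; POLE=pa; SUR=ki; CLASS=ri


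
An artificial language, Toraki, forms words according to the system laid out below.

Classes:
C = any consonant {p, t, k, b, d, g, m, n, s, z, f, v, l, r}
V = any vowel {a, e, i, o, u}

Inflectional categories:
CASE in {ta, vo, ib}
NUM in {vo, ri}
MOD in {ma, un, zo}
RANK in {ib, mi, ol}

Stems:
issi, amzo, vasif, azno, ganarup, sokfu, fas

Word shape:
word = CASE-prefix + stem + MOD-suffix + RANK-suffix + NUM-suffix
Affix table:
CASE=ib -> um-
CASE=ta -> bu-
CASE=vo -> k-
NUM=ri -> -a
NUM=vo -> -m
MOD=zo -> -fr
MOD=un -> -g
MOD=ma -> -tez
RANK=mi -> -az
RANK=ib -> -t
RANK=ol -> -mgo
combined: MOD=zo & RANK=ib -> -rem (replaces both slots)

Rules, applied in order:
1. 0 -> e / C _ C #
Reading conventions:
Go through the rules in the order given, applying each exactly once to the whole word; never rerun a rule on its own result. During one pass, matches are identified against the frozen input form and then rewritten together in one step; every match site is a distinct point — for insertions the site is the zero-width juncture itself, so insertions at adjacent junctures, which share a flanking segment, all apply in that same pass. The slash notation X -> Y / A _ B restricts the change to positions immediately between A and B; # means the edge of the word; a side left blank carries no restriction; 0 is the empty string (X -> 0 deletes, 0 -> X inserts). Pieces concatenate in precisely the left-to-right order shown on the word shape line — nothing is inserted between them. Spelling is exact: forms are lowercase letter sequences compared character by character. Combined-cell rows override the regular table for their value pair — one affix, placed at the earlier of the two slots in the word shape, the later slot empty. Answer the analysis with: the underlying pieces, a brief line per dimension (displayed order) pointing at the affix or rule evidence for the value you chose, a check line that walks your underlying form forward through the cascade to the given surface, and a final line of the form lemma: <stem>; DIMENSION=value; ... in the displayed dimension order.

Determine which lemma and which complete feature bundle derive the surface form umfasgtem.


underlying: um-fas-g-t-m
CASE=ib - signalled by the affix um-
NUM=vo - signalled by the affix -m
MOD=un - signalled by the affix -g
RANK=ib - signalled by the affix -t
check: umfasgtm -> umfasgtem
lemma: fas; CASE=ib; NUM=vo; MOD=un; RANK=ib


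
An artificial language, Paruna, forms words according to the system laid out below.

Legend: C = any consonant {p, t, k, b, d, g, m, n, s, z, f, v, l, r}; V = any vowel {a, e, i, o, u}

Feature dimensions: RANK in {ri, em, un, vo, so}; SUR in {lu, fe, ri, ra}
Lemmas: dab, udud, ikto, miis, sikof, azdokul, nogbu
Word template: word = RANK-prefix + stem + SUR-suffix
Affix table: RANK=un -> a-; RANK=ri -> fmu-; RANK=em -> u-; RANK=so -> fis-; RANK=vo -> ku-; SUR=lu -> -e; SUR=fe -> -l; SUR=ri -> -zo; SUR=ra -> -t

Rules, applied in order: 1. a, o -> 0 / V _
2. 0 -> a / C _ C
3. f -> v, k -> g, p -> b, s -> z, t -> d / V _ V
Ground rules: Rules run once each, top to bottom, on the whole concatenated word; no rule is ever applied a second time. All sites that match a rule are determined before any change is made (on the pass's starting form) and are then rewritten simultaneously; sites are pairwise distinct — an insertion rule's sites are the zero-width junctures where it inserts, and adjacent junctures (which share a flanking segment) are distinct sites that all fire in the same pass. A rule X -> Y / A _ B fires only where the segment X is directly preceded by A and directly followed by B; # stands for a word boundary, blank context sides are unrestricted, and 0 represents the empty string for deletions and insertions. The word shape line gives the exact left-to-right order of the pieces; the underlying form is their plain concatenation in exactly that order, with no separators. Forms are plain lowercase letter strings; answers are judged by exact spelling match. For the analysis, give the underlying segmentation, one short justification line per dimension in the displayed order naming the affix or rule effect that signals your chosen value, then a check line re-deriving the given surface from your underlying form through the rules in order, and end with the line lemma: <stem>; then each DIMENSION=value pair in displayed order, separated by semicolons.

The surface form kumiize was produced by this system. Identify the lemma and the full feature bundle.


underlying: ku-miis-e
RANK=vo - signalled by the affix ku-
SUR=lu - signalled by the affix -e
check: kumiise -> kumiise -> kumiise -> kumiize
lemma: miis; RANK=vo; SUR=lu


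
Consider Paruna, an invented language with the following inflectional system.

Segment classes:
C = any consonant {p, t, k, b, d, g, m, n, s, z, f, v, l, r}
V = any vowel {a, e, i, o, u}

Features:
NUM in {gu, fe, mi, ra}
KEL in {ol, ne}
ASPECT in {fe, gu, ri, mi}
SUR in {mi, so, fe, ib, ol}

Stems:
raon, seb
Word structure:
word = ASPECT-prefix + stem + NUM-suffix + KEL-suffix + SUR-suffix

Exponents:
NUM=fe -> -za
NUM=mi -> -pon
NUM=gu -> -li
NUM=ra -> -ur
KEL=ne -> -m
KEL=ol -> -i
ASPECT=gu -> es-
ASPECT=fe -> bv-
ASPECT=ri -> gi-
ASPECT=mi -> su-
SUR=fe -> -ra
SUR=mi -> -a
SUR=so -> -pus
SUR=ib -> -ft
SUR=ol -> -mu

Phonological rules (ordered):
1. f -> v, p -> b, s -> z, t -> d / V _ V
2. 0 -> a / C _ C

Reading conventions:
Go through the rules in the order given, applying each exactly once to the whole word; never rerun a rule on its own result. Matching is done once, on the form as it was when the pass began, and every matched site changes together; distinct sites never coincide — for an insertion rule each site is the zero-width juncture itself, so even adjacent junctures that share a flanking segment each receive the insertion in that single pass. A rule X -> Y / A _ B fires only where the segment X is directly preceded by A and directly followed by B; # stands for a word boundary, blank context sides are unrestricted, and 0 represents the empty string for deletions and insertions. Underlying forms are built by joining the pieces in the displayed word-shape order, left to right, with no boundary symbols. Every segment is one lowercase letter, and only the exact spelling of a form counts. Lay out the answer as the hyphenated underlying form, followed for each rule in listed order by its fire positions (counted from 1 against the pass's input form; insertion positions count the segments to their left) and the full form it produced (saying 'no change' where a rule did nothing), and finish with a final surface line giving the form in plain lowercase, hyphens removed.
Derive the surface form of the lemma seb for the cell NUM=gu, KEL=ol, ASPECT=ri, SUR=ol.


underlying: gi-seb-li-i-mu
1. f -> v, p -> b, s -> z, t -> d / V _ V: fires at position(s) 3: gizebliimu
2. 0 -> a / C _ C: inserts after position(s) 5: gizebaliimu
surface: gizebaliimu


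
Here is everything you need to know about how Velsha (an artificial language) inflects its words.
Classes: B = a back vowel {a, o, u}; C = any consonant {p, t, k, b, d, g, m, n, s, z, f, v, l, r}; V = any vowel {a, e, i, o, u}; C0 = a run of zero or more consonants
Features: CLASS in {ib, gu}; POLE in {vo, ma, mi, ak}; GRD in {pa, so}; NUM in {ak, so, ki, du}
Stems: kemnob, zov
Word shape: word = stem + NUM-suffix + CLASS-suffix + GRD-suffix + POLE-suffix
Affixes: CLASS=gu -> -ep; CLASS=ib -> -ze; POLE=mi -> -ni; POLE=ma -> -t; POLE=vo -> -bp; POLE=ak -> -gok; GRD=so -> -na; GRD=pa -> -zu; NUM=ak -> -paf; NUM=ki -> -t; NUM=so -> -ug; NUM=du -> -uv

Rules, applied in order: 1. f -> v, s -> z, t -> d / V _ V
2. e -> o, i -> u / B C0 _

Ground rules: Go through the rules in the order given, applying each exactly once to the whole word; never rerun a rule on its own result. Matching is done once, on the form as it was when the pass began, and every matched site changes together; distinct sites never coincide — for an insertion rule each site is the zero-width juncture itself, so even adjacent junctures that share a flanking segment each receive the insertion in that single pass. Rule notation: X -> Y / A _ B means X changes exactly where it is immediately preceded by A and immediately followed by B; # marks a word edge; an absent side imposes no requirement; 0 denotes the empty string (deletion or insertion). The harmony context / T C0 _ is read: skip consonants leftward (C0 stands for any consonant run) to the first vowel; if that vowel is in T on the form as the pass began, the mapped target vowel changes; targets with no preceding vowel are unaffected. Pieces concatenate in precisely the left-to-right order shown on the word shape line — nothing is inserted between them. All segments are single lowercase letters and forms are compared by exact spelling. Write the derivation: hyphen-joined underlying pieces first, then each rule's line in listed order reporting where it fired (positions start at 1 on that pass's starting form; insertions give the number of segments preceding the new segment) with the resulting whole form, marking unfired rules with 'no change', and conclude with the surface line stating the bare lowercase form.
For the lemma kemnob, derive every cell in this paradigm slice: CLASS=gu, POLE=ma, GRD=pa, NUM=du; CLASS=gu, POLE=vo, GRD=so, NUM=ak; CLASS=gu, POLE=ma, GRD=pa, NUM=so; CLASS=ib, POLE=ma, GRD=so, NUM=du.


cell CLASS=gu, POLE=ma, GRD=pa, NUM=du:
underlying: kemnob-uv-ep-zu-t
1. f -> v, s -> z, t -> d / V _ V: no change
2. e -> o, i -> u / B C0 _: fires at position(s) 9: kemnobuvopzut
surface: kemnobuvopzut

cell CLASS=gu, POLE=vo, GRD=so, NUM=ak:
underlying: kemnob-paf-ep-na-bp
1. f -> v, s -> z, t -> d / V _ V: fires at position(s) 9: kemnobpavepnabp
2. e -> o, i -> u / B C0 _: fires at position(s) 10: kemnobpavopnabp
surface: kemnobpavopnabp

cell CLASS=gu, POLE=ma, GRD=pa, NUM=so:
underlying: kemnob-ug-ep-zu-t
1. f -> v, s -> z, t -> d / V _ V: no change
2. e -> o, i -> u / B C0 _: fires at position(s) 9: kemnobugopzut
surface: kemnobugopzut

cell CLASS=ib, POLE=ma, GRD=so, NUM=du:
underlying: kemnob-uv-ze-na-t
1. f -> v, s -> z, t -> d / V _ V: no change
2. e -> o, i -> u / B C0 _: fires at position(s) 10: kemnobuvzonat
surface: kemnobuvzonat
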